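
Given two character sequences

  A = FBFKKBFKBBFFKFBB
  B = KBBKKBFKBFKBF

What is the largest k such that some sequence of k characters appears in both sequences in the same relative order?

10

Match B (A #2, B #3) → K (A #4, B #4) → K (A #5, B #5) → B (A #6, B #6) → F (A #7, B #7) → K (A #8, B #8) → B (A #10, B #9) → F (A #12, B #10) → K (A #13, B #11) → F (A #14, B #13) — 10 characters in the same relative order in both, and the DP table's final entry dp[16][13] is also 10, so no common subsequence is longer.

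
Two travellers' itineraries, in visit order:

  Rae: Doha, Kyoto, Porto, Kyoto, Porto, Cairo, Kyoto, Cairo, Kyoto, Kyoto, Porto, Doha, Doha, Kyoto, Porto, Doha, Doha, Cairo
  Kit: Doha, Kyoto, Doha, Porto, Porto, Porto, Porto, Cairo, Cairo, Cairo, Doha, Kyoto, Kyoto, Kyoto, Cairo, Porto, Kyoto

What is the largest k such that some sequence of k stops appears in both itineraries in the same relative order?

Match Doha [1,1] → Kyoto [2,2] → Porto [3,6] → Porto [5,7] → Cairo [6,10] → Kyoto [7,12] → Kyoto [9,13] → Kyoto [10,14] → Porto [11,16] → Kyoto [14,17] — 10 stops in the same relative order in both, and the DP table's final entry dp[18][17] is also 10, so no common subsequence is longer.

10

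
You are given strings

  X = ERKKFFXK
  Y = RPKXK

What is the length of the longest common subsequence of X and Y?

4

Taking R at X[2]=Y[1], then K at X[4]=Y[3], then X at X[7]=Y[4], then K at X[8]=Y[5] gives a common subsequence of length 4. dp[8][5] = 4 confirms this is the maximum.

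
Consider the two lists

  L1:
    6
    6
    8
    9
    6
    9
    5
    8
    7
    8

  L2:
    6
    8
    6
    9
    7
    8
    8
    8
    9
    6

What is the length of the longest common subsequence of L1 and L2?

6

Taking 6 at L1[2]=L2[1]; then 8 at L1[3]=L2[2]; then 6 at L1[5]=L2[3]; then 9 at L1[6]=L2[4]; then 8 at L1[8]=L2[7]; then 8 at L1[10]=L2[8] gives a common subsequence of length 6. Since dp[10][10] = 6, nothing longer is possible.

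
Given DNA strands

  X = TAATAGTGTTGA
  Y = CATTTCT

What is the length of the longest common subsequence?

5

Let dp[i][j] be the LCS length of the first i bases of X and the first j bases of Y. dp[i][j] = dp[i-1][j-1]+1 when the i-th and j-th bases match, else max(dp[i-1][j], dp[i][j-1]).
    ·  C  A  T  T  T  C  T
 ·  0  0  0  0  0  0  0  0
 T  0  0  0  1  1  1  1  1
 A  0  0  1  1  1  1  1  1
 A  0  0  1  1  1  1  1  1
 T  0  0  1  2  2  2  2  2
 A  0  0  1  2  2  2  2  2
 G  0  0  1  2  2  2  2  2
 T  0  0  1  2  3  3  3  3
 G  0  0  1  2  3  3  3  3
 T  0  0  1  2  3  4  4  4
 T  0  0  1  2  3  4  4  5
 G  0  0  1  2  3  4  4  5
 A  0  0  1  2  3  4  4  5
dp[12][7] = 5. One LCS (by backtracking along matches): ATTTT.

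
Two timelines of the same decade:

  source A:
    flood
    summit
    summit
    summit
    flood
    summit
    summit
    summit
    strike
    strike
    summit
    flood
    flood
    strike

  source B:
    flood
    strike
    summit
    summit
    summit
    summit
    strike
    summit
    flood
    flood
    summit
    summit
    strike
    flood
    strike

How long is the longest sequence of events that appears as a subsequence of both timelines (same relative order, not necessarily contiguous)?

One common subsequence of length 10: flood at source A[1]=source B[1] → summit at source A[2]=source B[5] → summit at source A[3]=source B[6] → summit at source A[4]=source B[8] → flood at source A[5]=source B[10] → summit at source A[7]=source B[11] → summit at source A[8]=source B[12] → strike at source A[10]=source B[13] → flood at source A[13]=source B[14] → strike at source A[14]=source B[15], and the DP table's final entry dp[14][15] is also 10, so no common subsequence is longer.

10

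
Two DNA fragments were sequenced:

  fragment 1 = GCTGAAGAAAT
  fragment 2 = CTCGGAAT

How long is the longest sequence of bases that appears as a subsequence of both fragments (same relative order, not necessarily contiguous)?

7

One common subsequence of length 7: C (fragment 1 #2, fragment 2 #1); then T (fragment 1 #3, fragment 2 #2); then G (fragment 1 #4, fragment 2 #4); then G (fragment 1 #7, fragment 2 #5); then A (fragment 1 #9, fragment 2 #6); then A (fragment 1 #10, fragment 2 #7); then T (fragment 1 #11, fragment 2 #8). dp[11][8] = 7 confirms this is the maximum.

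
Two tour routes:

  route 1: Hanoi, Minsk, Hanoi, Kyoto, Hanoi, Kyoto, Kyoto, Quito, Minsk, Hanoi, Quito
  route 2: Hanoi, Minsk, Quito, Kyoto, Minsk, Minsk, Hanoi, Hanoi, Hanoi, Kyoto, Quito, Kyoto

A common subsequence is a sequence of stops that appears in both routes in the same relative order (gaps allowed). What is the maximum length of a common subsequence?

6

One common subsequence of length 6: Hanoi at route 1[1]=route 2[1], Minsk at route 1[2]=route 2[6], Hanoi at route 1[3]=route 2[8], Hanoi at route 1[5]=route 2[9], Kyoto at route 1[6]=route 2[10], Kyoto at route 1[7]=route 2[12]. Since dp[11][12] = 6, nothing longer is possible.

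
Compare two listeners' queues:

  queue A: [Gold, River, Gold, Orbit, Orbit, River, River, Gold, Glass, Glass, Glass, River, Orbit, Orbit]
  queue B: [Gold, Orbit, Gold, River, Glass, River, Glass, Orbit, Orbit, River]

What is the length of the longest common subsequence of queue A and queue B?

7

Pick Gold [1,1]; then Gold [3,3]; then River [6,4]; then River [7,6]; then Glass [11,7]; then Orbit [13,8]; then Orbit [14,9]; all 7 songs appear in both, in order. dp[14][10] = 7 confirms this is the maximum.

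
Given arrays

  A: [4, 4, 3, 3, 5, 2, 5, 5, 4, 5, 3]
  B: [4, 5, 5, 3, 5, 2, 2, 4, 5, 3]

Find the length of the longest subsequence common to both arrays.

Let dp[i][j] be the LCS length of the first i values of A and the first j values of B. dp[i][j] = dp[i-1][j-1]+1 when the i-th and j-th values match, else max(dp[i-1][j], dp[i][j-1]).
    ·  4  5  5  3  5  2  2  4  5  3
 ·  0  0  0  0  0  0  0  0  0  0  0
 4  0  1  1  1  1  1  1  1  1  1  1
 4  0  1  1  1  1  1  1  1  2  2  2
 3  0  1  1  1  2  2  2  2  2  2  3
 3  0  1  1  1  2  2  2  2  2  2  3
 5  0  1  2  2  2  3  3  3  3  3  3
 2  0  1  2  2  2  3  4  4  4  4  4
 5  0  1  2  3  3  3  4  4  4  5  5
 5  0  1  2  3  3  4  4  4  4  5  5
 4  0  1  2  3  3  4  4  4  5  5  5
 5  0  1  2  3  3  4  4  4  5  6  6
 3  0  1  2  3  4  4  4  4  5  6  7
dp[11][10] = 7. One LCS (by backtracking along matches): 4, 3, 5, 2, 4, 5, 3.

7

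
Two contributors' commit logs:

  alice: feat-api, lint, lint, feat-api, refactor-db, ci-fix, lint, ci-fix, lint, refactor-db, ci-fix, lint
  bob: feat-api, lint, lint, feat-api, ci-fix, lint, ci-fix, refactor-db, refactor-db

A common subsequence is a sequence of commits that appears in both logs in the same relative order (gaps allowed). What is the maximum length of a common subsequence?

8

Pick feat-api [1,1]; then lint [2,2]; then lint [3,3]; then feat-api [4,4]; then ci-fix [6,5]; then lint [7,6]; then ci-fix [8,7]; then refactor-db [10,9]; all 8 commits appear in both, in order. dp[12][9] = 8 confirms this is the maximum.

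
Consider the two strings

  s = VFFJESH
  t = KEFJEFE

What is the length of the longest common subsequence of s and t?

3

Let dp[i][j] be the LCS length of the first i characters of s and the first j characters of t. dp[i][j] = dp[i-1][j-1]+1 when the i-th and j-th characters match, else max(dp[i-1][j], dp[i][j-1]).
    ·  K  E  F  J  E  F  E
 ·  0  0  0  0  0  0  0  0
 V  0  0  0  0  0  0  0  0
 F  0  0  0  1  1  1  1  1
 F  0  0  0  1  1  1  2  2
 J  0  0  0  1  2  2  2  2
 E  0  0  1  1  2  3  3  3
 S  0  0  1  1  2  3  3  3
 H  0  0  1  1  2  3  3  3
dp[7][7] = 3. One LCS (by backtracking along matches): FFE.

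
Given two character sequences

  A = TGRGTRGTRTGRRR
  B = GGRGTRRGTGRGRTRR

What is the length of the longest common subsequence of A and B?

12

One common subsequence of length 12: G [2,2], then R [3,3], then G [4,4], then T [5,5], then R [6,7], then G [7,8], then T [8,9], then R [9,11], then G [11,12], then R [12,13], then R [13,15], then R [14,16]. Since dp[14][16] = 12, nothing longer is possible.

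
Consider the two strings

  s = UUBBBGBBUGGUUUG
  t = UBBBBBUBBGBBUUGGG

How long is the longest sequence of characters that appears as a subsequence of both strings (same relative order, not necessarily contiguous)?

Taking U [1,1] → U [2,7] → B [4,8] → B [5,9] → G [6,10] → B [7,11] → B [8,12] → U [9,14] → G [10,15] → G [11,16] → G [15,17] gives a common subsequence of length 11, and the DP table's final entry dp[15][17] is also 11, so no common subsequence is longer.

11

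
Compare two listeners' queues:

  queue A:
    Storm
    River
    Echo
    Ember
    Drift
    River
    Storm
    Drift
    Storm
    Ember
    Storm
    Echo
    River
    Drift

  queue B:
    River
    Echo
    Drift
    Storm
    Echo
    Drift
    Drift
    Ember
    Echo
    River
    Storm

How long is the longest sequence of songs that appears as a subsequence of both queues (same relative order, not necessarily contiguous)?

Pick River (queue A #2, queue B #1) → Echo (queue A #3, queue B #2) → Drift (queue A #5, queue B #3) → Storm (queue A #7, queue B #4) → Drift (queue A #8, queue B #7) → Ember (queue A #10, queue B #8) → Echo (queue A #12, queue B #9) → River (queue A #13, queue B #10); all 8 songs appear in both, in order. dp[14][11] = 8 confirms this is the maximum.

8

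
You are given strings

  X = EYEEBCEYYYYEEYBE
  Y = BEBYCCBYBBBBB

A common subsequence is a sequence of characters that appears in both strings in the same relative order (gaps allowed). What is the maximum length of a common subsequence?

5

One common subsequence of length 5: E at X[1]=Y[2] → Y at X[2]=Y[4] → B at X[5]=Y[7] → Y at X[8]=Y[8] → B at X[15]=Y[13], and the DP table's final entry dp[16][13] is also 5, so no common subsequence is longer.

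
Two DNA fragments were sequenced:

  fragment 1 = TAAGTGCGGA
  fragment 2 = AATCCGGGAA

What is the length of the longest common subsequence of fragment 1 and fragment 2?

Let dp[i][j] be the LCS length of the first i bases of fragment 1 and the first j bases of fragment 2. dp[i][j] = dp[i-1][j-1]+1 when the i-th and j-th bases match, else max(dp[i-1][j], dp[i][j-1]).
    ·  A  A  T  C  C  G  G  G  A  A
 ·  0  0  0  0  0  0  0  0  0  0  0
 T  0  0  0  1  1  1  1  1  1  1  1
 A  0  1  1  1  1  1  1  1  1  2  2
 A  0  1  2  2  2  2  2  2  2  2  3
 G  0  1  2  2  2  2  3  3  3  3  3
 T  0  1  2  3  3  3  3  3  3  3  3
 G  0  1  2  3  3  3  4  4  4  4  4
 C  0  1  2  3  4  4  4  4  4  4  4
 G  0  1  2  3  4  4  5  5  5  5  5
 G  0  1  2  3  4  4  5  6  6  6  6
 A  0  1  2  3  4  4  5  6  6  7  7
dp[10][10] = 7. One LCS (by backtracking along matches): AATGGGA.

7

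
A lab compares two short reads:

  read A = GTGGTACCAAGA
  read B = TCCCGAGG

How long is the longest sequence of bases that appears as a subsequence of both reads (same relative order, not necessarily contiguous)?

Let dp[i][j] be the LCS length of the first i bases of read A and the first j bases of read B. dp[i][j] = dp[i-1][j-1]+1 when the i-th and j-th bases match, else max(dp[i-1][j], dp[i][j-1]).
    ·  T  C  C  C  G  A  G  G
 ·  0  0  0  0  0  0  0  0  0
 G  0  0  0  0  0  1  1  1  1
 T  0  1  1  1  1  1  1  1  1
 G  0  1  1  1  1  2  2  2  2
 G  0  1  1  1  1  2  2  3  3
 T  0  1  1  1  1  2  2  3  3
 A  0  1  1  1  1  2  3  3  3
 C  0  1  2  2  2  2  3  3  3
 C  0  1  2  3  3  3  3  3  3
 A  0  1  2  3  3  3  4  4  4
 A  0  1  2  3  3  3  4  4  4
 G  0  1  2  3  3  4  4  5  5
 A  0  1  2  3  3  4  5  5  5
dp[12][8] = 5. One LCS (by backtracking along matches): TCCAG.

5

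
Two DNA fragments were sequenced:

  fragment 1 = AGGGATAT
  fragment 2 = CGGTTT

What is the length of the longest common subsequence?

4

Pick G (fragment 1 #2, fragment 2 #2), G (fragment 1 #3, fragment 2 #3), T (fragment 1 #6, fragment 2 #5), T (fragment 1 #8, fragment 2 #6); all 4 bases appear in both, in order. The LCS DP gives dp[8][6] = 4, so this is optimal.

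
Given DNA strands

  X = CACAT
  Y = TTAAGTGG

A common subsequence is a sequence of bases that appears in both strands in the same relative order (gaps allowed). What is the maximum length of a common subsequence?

3

Pick A (X #2, Y #3) → A (X #4, Y #4) → T (X #5, Y #6); all 3 bases appear in both, in order. dp[5][8] = 3 confirms this is the maximum.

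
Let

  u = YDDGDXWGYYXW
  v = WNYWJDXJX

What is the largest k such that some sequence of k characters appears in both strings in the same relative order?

One common subsequence of length 4: Y [1,3], then D [5,6], then X [6,7], then X [11,9]. Since dp[12][9] = 4, nothing longer is possible.

4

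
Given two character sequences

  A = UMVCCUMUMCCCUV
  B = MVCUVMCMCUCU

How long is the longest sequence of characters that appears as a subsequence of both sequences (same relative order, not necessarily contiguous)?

9

Taking M at A[2]=B[1], then V at A[3]=B[2], then C at A[5]=B[3], then U at A[6]=B[4], then M at A[7]=B[6], then M at A[9]=B[8], then C at A[10]=B[9], then C at A[12]=B[11], then U at A[13]=B[12] gives a common subsequence of length 9. dp[14][12] = 9 confirms this is the maximum.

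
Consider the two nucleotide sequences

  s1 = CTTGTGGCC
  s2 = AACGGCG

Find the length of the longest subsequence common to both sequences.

Match C (s1 #1, s2 #3), G (s1 #4, s2 #4), G (s1 #6, s2 #5), G (s1 #7, s2 #7) — 4 bases in the same relative order in both, and the DP table's final entry dp[9][7] is also 4, so no common subsequence is longer.

4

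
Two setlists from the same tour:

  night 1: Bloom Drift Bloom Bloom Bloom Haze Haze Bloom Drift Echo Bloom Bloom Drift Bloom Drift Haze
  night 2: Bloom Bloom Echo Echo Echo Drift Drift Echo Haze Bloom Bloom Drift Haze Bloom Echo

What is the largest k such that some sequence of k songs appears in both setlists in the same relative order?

8

Match Bloom (night 1 #1, night 2 #2), then Drift (night 1 #2, night 2 #6), then Drift (night 1 #9, night 2 #7), then Echo (night 1 #10, night 2 #8), then Bloom (night 1 #11, night 2 #10), then Bloom (night 1 #12, night 2 #11), then Drift (night 1 #13, night 2 #12), then Bloom (night 1 #14, night 2 #14) — 8 songs in the same relative order in both, and the DP table's final entry dp[16][15] is also 8, so no common subsequence is longer.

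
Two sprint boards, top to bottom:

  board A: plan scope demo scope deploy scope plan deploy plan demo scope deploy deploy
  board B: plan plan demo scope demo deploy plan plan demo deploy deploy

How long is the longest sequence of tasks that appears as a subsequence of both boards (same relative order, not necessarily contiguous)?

Taking plan at board A[1]=board B[2] → scope at board A[2]=board B[4] → demo at board A[3]=board B[5] → deploy at board A[5]=board B[6] → plan at board A[7]=board B[7] → plan at board A[9]=board B[8] → demo at board A[10]=board B[9] → deploy at board A[12]=board B[10] → deploy at board A[13]=board B[11] gives a common subsequence of length 9, and the DP table's final entry dp[13][11] is also 9, so no common subsequence is longer.

9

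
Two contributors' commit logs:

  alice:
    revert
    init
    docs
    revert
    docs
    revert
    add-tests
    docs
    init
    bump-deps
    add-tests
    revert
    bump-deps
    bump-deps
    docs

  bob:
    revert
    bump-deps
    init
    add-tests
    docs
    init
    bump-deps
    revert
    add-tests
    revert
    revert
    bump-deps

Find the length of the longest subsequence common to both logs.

9

Match revert (alice #1, bob #1); then init (alice #2, bob #3); then add-tests (alice #7, bob #4); then docs (alice #8, bob #5); then init (alice #9, bob #6); then bump-deps (alice #10, bob #7); then add-tests (alice #11, bob #9); then revert (alice #12, bob #11); then bump-deps (alice #14, bob #12) — 9 commits in the same relative order in both. The LCS DP gives dp[15][12] = 9, so this is optimal.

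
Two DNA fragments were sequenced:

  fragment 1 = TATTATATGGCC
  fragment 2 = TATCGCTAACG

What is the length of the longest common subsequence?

Taking T (fragment 1 #1, fragment 2 #1); then A (fragment 1 #2, fragment 2 #2); then T (fragment 1 #3, fragment 2 #3); then T (fragment 1 #4, fragment 2 #7); then A (fragment 1 #5, fragment 2 #8); then A (fragment 1 #7, fragment 2 #9); then G (fragment 1 #10, fragment 2 #11) gives a common subsequence of length 7. The LCS DP gives dp[12][11] = 7, so this is optimal.

7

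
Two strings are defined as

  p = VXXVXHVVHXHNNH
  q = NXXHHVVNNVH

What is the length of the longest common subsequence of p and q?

One common subsequence of length 8: X [2,2] → X [3,3] → H [6,5] → V [7,6] → V [8,7] → N [12,8] → N [13,9] → H [14,11]. The LCS DP gives dp[14][11] = 8, so this is optimal.

8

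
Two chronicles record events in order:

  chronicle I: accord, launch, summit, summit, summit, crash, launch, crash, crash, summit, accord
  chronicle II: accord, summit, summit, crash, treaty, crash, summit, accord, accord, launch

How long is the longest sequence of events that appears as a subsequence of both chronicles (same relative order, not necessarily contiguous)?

Match accord [1,1]; then summit [4,2]; then summit [5,3]; then crash [6,4]; then crash [9,6]; then summit [10,7]; then accord [11,9] — 7 events in the same relative order in both. Since dp[11][10] = 7, nothing longer is possible.

7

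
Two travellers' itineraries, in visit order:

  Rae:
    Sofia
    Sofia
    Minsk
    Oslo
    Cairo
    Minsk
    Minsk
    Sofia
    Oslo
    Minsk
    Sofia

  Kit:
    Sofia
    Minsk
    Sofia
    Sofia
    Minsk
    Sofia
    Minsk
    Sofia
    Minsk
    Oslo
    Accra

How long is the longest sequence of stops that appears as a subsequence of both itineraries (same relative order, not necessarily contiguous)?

One common subsequence of length 6: Sofia [1,3], then Sofia [2,4], then Minsk [3,5], then Minsk [6,7], then Minsk [7,9], then Oslo [9,10]. Since dp[11][11] = 6, nothing longer is possible.

6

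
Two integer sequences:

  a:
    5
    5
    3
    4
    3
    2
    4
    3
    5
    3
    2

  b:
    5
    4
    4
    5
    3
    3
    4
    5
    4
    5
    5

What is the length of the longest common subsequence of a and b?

6

Let dp[i][j] be the LCS length of the first i values of a and the first j values of b. dp[i][j] = dp[i-1][j-1]+1 when the i-th and j-th values match, else max(dp[i-1][j], dp[i][j-1]).
    ·  5  4  4  5  3  3  4  5  4  5  5
 ·  0  0  0  0  0  0  0  0  0  0  0  0
 5  0  1  1  1  1  1  1  1  1  1  1  1
 5  0  1  1  1  2  2  2  2  2  2  2  2
 3  0  1  1  1  2  3  3  3  3  3  3  3
 4  0  1  2  2  2  3  3  4  4  4  4  4
 3  0  1  2  2  2  3  4  4  4  4  4  4
 2  0  1  2  2  2  3  4  4  4  4  4  4
 4  0  1  2  3  3  3  4  5  5  5  5  5
 3  0  1  2  3  3  4  4  5  5  5  5  5
 5  0  1  2  3  4  4  4  5  6  6  6  6
 3  0  1  2  3  4  5  5  5  6  6  6  6
 2  0  1  2  3  4  5  5  5  6  6  6  6
dp[11][11] = 6. One LCS (by backtracking along matches): 5, 5, 3, 4, 4, 5.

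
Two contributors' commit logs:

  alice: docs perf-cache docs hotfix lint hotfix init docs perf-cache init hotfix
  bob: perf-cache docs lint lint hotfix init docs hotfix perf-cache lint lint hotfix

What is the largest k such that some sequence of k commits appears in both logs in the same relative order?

8

Pick perf-cache [2,1] → docs [3,2] → lint [5,4] → hotfix [6,5] → init [7,6] → docs [8,7] → perf-cache [9,9] → hotfix [11,12]; all 8 commits appear in both, in order. Since dp[11][12] = 8, nothing longer is possible.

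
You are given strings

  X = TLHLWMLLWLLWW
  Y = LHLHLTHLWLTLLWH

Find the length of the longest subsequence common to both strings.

Match L (X #2, Y #1); then H (X #3, Y #2); then L (X #4, Y #3); then L (X #7, Y #5); then L (X #8, Y #8); then W (X #9, Y #9); then L (X #10, Y #12); then L (X #11, Y #13); then W (X #12, Y #14) — 9 characters in the same relative order in both, and the DP table's final entry dp[13][15] is also 9, so no common subsequence is longer.

9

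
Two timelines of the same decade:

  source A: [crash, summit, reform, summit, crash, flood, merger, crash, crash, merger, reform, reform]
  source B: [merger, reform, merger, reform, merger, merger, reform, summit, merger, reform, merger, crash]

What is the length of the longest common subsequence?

5

Match reform at source A[3]=source B[4], merger at source A[7]=source B[5], merger at source A[10]=source B[6], reform at source A[11]=source B[7], reform at source A[12]=source B[10] — 5 events in the same relative order in both. The LCS DP gives dp[12][12] = 5, so this is optimal.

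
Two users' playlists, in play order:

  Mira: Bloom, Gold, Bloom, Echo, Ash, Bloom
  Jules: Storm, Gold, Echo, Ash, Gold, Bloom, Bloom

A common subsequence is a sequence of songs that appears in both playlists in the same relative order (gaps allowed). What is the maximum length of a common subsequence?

One common subsequence of length 4: Gold (Mira #2, Jules #2); then Echo (Mira #4, Jules #3); then Ash (Mira #5, Jules #4); then Bloom (Mira #6, Jules #7). dp[6][7] = 4 confirms this is the maximum.

4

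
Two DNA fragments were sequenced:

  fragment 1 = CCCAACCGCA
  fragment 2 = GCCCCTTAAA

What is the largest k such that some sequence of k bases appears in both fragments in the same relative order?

6

Match C (fragment 1 #1, fragment 2 #3) → C (fragment 1 #2, fragment 2 #4) → C (fragment 1 #3, fragment 2 #5) → A (fragment 1 #4, fragment 2 #8) → A (fragment 1 #5, fragment 2 #9) → A (fragment 1 #10, fragment 2 #10) — 6 bases in the same relative order in both. Since dp[10][10] = 6, nothing longer is possible.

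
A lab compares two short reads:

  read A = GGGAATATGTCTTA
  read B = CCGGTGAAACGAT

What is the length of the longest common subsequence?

Match G [1,3] → G [2,4] → G [3,6] → A [4,7] → A [5,8] → A [7,9] → G [9,11] → T [13,13] — 8 bases in the same relative order in both. Since dp[14][13] = 8, nothing longer is possible.

8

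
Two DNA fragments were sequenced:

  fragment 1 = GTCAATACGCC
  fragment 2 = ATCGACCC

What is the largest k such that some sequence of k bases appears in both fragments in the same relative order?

6

Taking T at fragment 1[2]=fragment 2[2] → C at fragment 1[3]=fragment 2[3] → A at fragment 1[7]=fragment 2[5] → C at fragment 1[8]=fragment 2[6] → C at fragment 1[10]=fragment 2[7] → C at fragment 1[11]=fragment 2[8] gives a common subsequence of length 6. The LCS DP gives dp[11][8] = 6, so this is optimal.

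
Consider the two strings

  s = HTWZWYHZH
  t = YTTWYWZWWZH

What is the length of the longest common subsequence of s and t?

Pick T [2,3], then W [3,6], then Z [4,7], then W [5,9], then Z [8,10], then H [9,11]; all 6 characters appear in both, in order, and the DP table's final entry dp[9][11] is also 6, so no common subsequence is longer.

6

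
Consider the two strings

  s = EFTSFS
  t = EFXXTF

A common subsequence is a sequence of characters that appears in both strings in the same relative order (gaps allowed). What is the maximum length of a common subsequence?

One common subsequence of length 4: E [1,1], then F [2,2], then T [3,5], then F [5,6]. The LCS DP gives dp[6][6] = 4, so this is optimal.

4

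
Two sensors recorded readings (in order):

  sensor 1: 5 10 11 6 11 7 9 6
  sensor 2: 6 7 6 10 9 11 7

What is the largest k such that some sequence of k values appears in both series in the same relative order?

Let dp[i][j] be the LCS length of the first i values of sensor 1 and the first j values of sensor 2. dp[i][j] = dp[i-1][j-1]+1 when the i-th and j-th values match, else max(dp[i-1][j], dp[i][j-1]).
    ·  6  7  6 10  9 11  7
 ·  0  0  0  0  0  0  0  0
 5  0  0  0  0  0  0  0  0
10  0  0  0  0  1  1  1  1
11  0  0  0  0  1  1  2  2
 6  0  1  1  1  1  1  2  2
11  0  1  1  1  1  1  2  2
 7  0  1  2  2  2  2  2  3
 9  0  1  2  2  2  3  3  3
 6  0  1  2  3  3  3  3  3
dp[8][7] = 3. One LCS (by backtracking along matches): 10, 11, 7.

3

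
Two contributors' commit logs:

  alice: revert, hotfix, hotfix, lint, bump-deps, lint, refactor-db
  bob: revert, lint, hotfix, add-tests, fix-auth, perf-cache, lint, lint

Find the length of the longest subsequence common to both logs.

4

Taking revert (alice #1, bob #1), hotfix (alice #2, bob #3), lint (alice #4, bob #7), lint (alice #6, bob #8) gives a common subsequence of length 4. The LCS DP gives dp[7][8] = 4, so this is optimal.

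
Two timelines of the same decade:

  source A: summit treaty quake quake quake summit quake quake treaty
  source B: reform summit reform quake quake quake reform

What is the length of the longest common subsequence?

4

Match summit [1,2], then quake [3,4], then quake [4,5], then quake [5,6] — 4 events in the same relative order in both. dp[9][7] = 4 confirms this is the maximum.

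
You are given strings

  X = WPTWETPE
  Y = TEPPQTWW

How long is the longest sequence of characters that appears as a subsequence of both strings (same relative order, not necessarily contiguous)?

3

Let dp[i][j] be the LCS length of the first i characters of X and the first j characters of Y. dp[i][j] = dp[i-1][j-1]+1 when the i-th and j-th characters match, else max(dp[i-1][j], dp[i][j-1]).
    ·  T  E  P  P  Q  T  W  W
 ·  0  0  0  0  0  0  0  0  0
 W  0  0  0  0  0  0  0  1  1
 P  0  0  0  1  1  1  1  1  1
 T  0  1  1  1  1  1  2  2  2
 W  0  1  1  1  1  1  2  3  3
 E  0  1  2  2  2  2  2  3  3
 T  0  1  2  2  2  2  3  3  3
 P  0  1  2  3  3  3  3  3  3
 E  0  1  2  3  3  3  3  3  3
dp[8][8] = 3. One LCS (by backtracking along matches): PTW.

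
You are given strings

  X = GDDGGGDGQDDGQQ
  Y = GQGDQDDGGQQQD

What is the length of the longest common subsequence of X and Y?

9

Taking G [1,1] → G [6,3] → D [7,4] → Q [9,5] → D [10,6] → D [11,7] → G [12,9] → Q [13,11] → Q [14,12] gives a common subsequence of length 9. The LCS DP gives dp[14][13] = 9, so this is optimal.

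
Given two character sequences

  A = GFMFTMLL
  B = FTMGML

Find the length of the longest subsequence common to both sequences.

Let dp[i][j] be the LCS length of the first i characters of A and the first j characters of B. dp[i][j] = dp[i-1][j-1]+1 when the i-th and j-th characters match, else max(dp[i-1][j], dp[i][j-1]).
    ·  F  T  M  G  M  L
 ·  0  0  0  0  0  0  0
 G  0  0  0  0  1  1  1
 F  0  1  1  1  1  1  1
 M  0  1  1  2  2  2  2
 F  0  1  1  2  2  2  2
 T  0  1  2  2  2  2  2
 M  0  1  2  3  3  3  3
 L  0  1  2  3  3  3  4
 L  0  1  2  3  3  3  4
dp[8][6] = 4. One LCS (by backtracking along matches): FMML.

4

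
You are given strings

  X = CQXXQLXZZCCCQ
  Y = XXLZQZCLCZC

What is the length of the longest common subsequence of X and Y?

One common subsequence of length 8: X (X #3, Y #1), then X (X #4, Y #2), then L (X #6, Y #3), then Z (X #8, Y #4), then Z (X #9, Y #6), then C (X #10, Y #7), then C (X #11, Y #9), then C (X #12, Y #11). dp[13][11] = 8 confirms this is the maximum.

8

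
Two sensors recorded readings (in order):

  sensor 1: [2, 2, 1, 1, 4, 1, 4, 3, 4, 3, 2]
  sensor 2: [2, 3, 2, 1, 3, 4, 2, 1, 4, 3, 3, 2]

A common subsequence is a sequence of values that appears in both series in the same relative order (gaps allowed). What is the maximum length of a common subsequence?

9

Taking 2 (sensor 1 #1, sensor 2 #1) → 2 (sensor 1 #2, sensor 2 #3) → 1 (sensor 1 #3, sensor 2 #4) → 4 (sensor 1 #5, sensor 2 #6) → 1 (sensor 1 #6, sensor 2 #8) → 4 (sensor 1 #7, sensor 2 #9) → 3 (sensor 1 #8, sensor 2 #10) → 3 (sensor 1 #10, sensor 2 #11) → 2 (sensor 1 #11, sensor 2 #12) gives a common subsequence of length 9. dp[11][12] = 9 confirms this is the maximum.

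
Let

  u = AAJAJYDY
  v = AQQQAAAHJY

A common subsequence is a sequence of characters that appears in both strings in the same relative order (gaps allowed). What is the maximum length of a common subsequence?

5

Match A at u[1]=v[5] → A at u[2]=v[6] → A at u[4]=v[7] → J at u[5]=v[9] → Y at u[8]=v[10] — 5 characters in the same relative order in both. Since dp[8][10] = 5, nothing longer is possible.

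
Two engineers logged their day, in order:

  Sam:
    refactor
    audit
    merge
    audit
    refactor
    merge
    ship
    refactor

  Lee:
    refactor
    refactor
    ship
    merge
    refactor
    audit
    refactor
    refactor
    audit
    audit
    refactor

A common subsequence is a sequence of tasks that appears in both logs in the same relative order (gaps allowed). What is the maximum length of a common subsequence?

Taking refactor at Sam[1]=Lee[2], then merge at Sam[3]=Lee[4], then audit at Sam[4]=Lee[6], then refactor at Sam[5]=Lee[8], then refactor at Sam[8]=Lee[11] gives a common subsequence of length 5, and the DP table's final entry dp[8][11] is also 5, so no common subsequence is longer.

5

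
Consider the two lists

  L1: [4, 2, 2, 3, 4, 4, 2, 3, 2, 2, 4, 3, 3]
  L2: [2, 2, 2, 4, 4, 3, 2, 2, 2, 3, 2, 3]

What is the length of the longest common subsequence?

9

One common subsequence of length 9: 2 at L1[2]=L2[2], 2 at L1[3]=L2[3], 4 at L1[5]=L2[4], 4 at L1[6]=L2[5], 2 at L1[7]=L2[7], 2 at L1[9]=L2[8], 2 at L1[10]=L2[9], 3 at L1[12]=L2[10], 3 at L1[13]=L2[12]. The LCS DP gives dp[13][12] = 9, so this is optimal.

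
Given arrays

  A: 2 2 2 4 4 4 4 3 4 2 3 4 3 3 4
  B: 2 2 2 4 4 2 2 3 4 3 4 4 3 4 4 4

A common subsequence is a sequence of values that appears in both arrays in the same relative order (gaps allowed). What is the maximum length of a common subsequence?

Taking 2 at A[1]=B[1], then 2 at A[2]=B[2], then 2 at A[3]=B[3], then 4 at A[4]=B[5], then 4 at A[5]=B[9], then 4 at A[6]=B[11], then 4 at A[7]=B[12], then 3 at A[8]=B[13], then 4 at A[9]=B[14], then 4 at A[12]=B[15], then 4 at A[15]=B[16] gives a common subsequence of length 11. dp[15][16] = 11 confirms this is the maximum.

11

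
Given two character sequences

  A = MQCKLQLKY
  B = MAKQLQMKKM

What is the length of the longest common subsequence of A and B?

Pick M (A #1, B #1), then Q (A #2, B #4), then L (A #5, B #5), then Q (A #6, B #6), then K (A #8, B #9); all 5 characters appear in both, in order. Since dp[9][10] = 5, nothing longer is possible.

5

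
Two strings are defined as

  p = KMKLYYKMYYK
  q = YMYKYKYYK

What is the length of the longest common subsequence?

7

One common subsequence of length 7: M (p #2, q #2), K (p #3, q #4), Y (p #6, q #5), K (p #7, q #6), Y (p #9, q #7), Y (p #10, q #8), K (p #11, q #9). dp[11][9] = 7 confirms this is the maximum.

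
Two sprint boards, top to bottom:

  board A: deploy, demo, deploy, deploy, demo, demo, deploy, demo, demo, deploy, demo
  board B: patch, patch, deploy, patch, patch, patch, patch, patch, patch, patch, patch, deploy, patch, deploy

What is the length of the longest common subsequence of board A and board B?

3

Taking deploy (board A #1, board B #3), deploy (board A #3, board B #12), deploy (board A #10, board B #14) gives a common subsequence of length 3, and the DP table's final entry dp[11][14] is also 3, so no common subsequence is longer.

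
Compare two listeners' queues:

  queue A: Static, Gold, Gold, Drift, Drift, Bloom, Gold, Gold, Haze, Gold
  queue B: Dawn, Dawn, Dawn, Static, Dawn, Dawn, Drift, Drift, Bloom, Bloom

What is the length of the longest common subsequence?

4

Taking Static at queue A[1]=queue B[4], Drift at queue A[4]=queue B[7], Drift at queue A[5]=queue B[8], Bloom at queue A[6]=queue B[10] gives a common subsequence of length 4. The LCS DP gives dp[10][10] = 4, so this is optimal.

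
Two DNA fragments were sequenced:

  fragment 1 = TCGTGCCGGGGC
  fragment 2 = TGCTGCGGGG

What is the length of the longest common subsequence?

One common subsequence of length 9: T at fragment 1[1]=fragment 2[1] → C at fragment 1[2]=fragment 2[3] → T at fragment 1[4]=fragment 2[4] → G at fragment 1[5]=fragment 2[5] → C at fragment 1[7]=fragment 2[6] → G at fragment 1[8]=fragment 2[7] → G at fragment 1[9]=fragment 2[8] → G at fragment 1[10]=fragment 2[9] → G at fragment 1[11]=fragment 2[10]. Since dp[12][10] = 9, nothing longer is possible.

9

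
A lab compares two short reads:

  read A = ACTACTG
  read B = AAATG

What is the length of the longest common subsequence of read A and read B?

4

Pick A [1,2], then A [4,3], then T [6,4], then G [7,5]; all 4 bases appear in both, in order. dp[7][5] = 4 confirms this is the maximum.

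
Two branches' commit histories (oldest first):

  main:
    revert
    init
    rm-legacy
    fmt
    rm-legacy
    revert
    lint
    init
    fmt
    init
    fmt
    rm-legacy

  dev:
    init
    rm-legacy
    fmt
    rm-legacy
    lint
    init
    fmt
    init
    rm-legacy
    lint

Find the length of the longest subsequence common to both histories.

9

Pick init [2,1]; then rm-legacy [3,2]; then fmt [4,3]; then rm-legacy [5,4]; then lint [7,5]; then init [8,6]; then fmt [9,7]; then init [10,8]; then rm-legacy [12,9]; all 9 commits appear in both, in order. The LCS DP gives dp[12][10] = 9, so this is optimal.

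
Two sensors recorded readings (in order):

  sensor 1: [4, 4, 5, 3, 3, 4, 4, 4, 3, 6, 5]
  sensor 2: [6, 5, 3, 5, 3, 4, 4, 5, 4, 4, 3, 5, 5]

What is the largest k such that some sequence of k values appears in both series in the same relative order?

8

Let dp[i][j] be the LCS length of the first i values of sensor 1 and the first j values of sensor 2. dp[i][j] = dp[i-1][j-1]+1 when the i-th and j-th values match, else max(dp[i-1][j], dp[i][j-1]).
    ·  6  5  3  5  3  4  4  5  4  4  3  5  5
 ·  0  0  0  0  0  0  0  0  0  0  0  0  0  0
 4  0  0  0  0  0  0  1  1  1  1  1  1  1  1
 4  0  0  0  0  0  0  1  2  2  2  2  2  2  2
 5  0  0  1  1  1  1  1  2  3  3  3  3  3  3
 3  0  0  1  2  2  2  2  2  3  3  3  4  4  4
 3  0  0  1  2  2  3  3  3  3  3  3  4  4  4
 4  0  0  1  2  2  3  4  4  4  4  4  4  4  4
 4  0  0  1  2  2  3  4  5  5  5  5  5  5  5
 4  0  0  1  2  2  3  4  5  5  6  6  6  6  6
 3  0  0  1  2  2  3  4  5  5  6  6  7  7  7
 6  0  1  1  2  2  3  4  5  5  6  6  7  7  7
 5  0  1  2  2  3  3  4  5  6  6  6  7  8  8
dp[11][13] = 8. One LCS (by backtracking along matches): 5, 3, 3, 4, 4, 4, 3, 5.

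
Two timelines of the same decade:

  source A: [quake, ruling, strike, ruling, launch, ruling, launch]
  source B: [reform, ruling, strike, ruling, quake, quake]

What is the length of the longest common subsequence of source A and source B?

Taking ruling at source A[2]=source B[2], then strike at source A[3]=source B[3], then ruling at source A[4]=source B[4] gives a common subsequence of length 3. Since dp[7][6] = 3, nothing longer is possible.

3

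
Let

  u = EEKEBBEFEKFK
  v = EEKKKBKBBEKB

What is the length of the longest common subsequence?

Let dp[i][j] be the LCS length of the first i characters of u and the first j characters of v. dp[i][j] = dp[i-1][j-1]+1 when the i-th and j-th characters match, else max(dp[i-1][j], dp[i][j-1]).
    ·  E  E  K  K  K  B  K  B  B  E  K  B
 ·  0  0  0  0  0  0  0  0  0  0  0  0  0
 E  0  1  1  1  1  1  1  1  1  1  1  1  1
 E  0  1  2  2  2  2  2  2  2  2  2  2  2
 K  0  1  2  3  3  3  3  3  3  3  3  3  3
 E  0  1  2  3  3  3  3  3  3  3  4  4  4
 B  0  1  2  3  3  3  4  4  4  4  4  4  5
 B  0  1  2  3  3  3  4  4  5  5  5  5  5
 E  0  1  2  3  3  3  4  4  5  5  6  6  6
 F  0  1  2  3  3  3  4  4  5  5  6  6  6
 E  0  1  2  3  3  3  4  4  5  5  6  6  6
 K  0  1  2  3  4  4  4  5  5  5  6  7  7
 F  0  1  2  3  4  4  4  5  5  5  6  7  7
 K  0  1  2  3  4  5  5  5  5  5  6  7  7
dp[12][12] = 7. One LCS (by backtracking along matches): EEKBBEK.

7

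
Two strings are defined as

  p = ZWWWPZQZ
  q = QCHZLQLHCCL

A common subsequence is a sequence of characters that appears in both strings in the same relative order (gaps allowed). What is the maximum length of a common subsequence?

2

Match Z (p #1, q #4), Q (p #7, q #6) — 2 characters in the same relative order in both. The LCS DP gives dp[8][11] = 2, so this is optimal.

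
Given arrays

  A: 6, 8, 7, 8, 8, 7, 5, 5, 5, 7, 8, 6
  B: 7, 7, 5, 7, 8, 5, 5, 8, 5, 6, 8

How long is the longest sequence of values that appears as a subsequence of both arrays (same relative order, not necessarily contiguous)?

Match 7 (A #3, B #1); then 7 (A #6, B #2); then 5 (A #7, B #3); then 5 (A #8, B #6); then 5 (A #9, B #7); then 8 (A #11, B #8); then 6 (A #12, B #10) — 7 values in the same relative order in both. dp[12][11] = 7 confirms this is the maximum.

7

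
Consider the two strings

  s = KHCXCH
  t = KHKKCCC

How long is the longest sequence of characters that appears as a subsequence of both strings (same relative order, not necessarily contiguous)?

4

Taking K [1,1] → H [2,2] → C [3,6] → C [5,7] gives a common subsequence of length 4. dp[6][7] = 4 confirms this is the maximum.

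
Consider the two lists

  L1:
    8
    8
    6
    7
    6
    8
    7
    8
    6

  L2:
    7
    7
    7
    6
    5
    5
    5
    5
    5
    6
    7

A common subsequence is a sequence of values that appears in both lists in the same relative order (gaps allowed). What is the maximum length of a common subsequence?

One common subsequence of length 3: 6 at L1[3]=L2[4], 6 at L1[5]=L2[10], 7 at L1[7]=L2[11]. The LCS DP gives dp[9][11] = 3, so this is optimal.

3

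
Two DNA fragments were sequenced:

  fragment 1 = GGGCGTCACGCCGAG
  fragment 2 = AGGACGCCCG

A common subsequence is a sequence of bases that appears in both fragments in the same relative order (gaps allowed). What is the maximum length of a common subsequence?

Let dp[i][j] be the LCS length of the first i bases of fragment 1 and the first j bases of fragment 2. dp[i][j] = dp[i-1][j-1]+1 when the i-th and j-th bases match, else max(dp[i-1][j], dp[i][j-1]).
    ·  A  G  G  A  C  G  C  C  C  G
 ·  0  0  0  0  0  0  0  0  0  0  0
 G  0  0  1  1  1  1  1  1  1  1  1
 G  0  0  1  2  2  2  2  2  2  2  2
 G  0  0  1  2  2  2  3  3  3  3  3
 C  0  0  1  2  2  3  3  4  4  4  4
 G  0  0  1  2  2  3  4  4  4  4  5
 T  0  0  1  2  2  3  4  4  4  4  5
 C  0  0  1  2  2  3  4  5  5  5  5
 A  0  1  1  2  3  3  4  5  5  5  5
 C  0  1  1  2  3  4  4  5  6  6  6
 G  0  1  2  2  3  4  5  5  6  6  7
 C  0  1  2  2  3  4  5  6  6  7  7
 C  0  1  2  2  3  4  5  6  7  7  7
 G  0  1  2  3  3  4  5  6  7  7  8
 A  0  1  2  3  4  4  5  6  7  7  8
 G  0  1  2  3  4  4  5  6  7  7  8
dp[15][10] = 8. One LCS (by backtracking along matches): GGCGCCCG.

8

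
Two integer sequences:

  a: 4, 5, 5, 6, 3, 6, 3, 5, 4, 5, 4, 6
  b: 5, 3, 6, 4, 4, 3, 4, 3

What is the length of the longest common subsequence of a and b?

5

Pick 5 [3,1], 3 [5,2], 6 [6,3], 3 [7,6], 4 [9,7]; all 5 values appear in both, in order. The LCS DP gives dp[12][8] = 5, so this is optimal.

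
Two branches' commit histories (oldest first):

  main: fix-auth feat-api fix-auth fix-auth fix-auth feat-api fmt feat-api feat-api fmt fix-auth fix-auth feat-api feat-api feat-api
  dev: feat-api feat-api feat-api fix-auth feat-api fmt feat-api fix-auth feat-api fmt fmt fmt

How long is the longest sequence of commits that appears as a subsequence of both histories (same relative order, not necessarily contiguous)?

Taking feat-api [2,3]; then fix-auth [5,4]; then feat-api [6,5]; then fmt [7,6]; then feat-api [8,7]; then feat-api [9,9]; then fmt [10,12] gives a common subsequence of length 7. The LCS DP gives dp[15][12] = 7, so this is optimal.

7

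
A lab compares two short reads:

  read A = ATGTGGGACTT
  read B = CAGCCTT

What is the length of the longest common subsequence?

5

Taking A [1,2] → G [3,3] → C [9,5] → T [10,6] → T [11,7] gives a common subsequence of length 5. The LCS DP gives dp[11][7] = 5, so this is optimal.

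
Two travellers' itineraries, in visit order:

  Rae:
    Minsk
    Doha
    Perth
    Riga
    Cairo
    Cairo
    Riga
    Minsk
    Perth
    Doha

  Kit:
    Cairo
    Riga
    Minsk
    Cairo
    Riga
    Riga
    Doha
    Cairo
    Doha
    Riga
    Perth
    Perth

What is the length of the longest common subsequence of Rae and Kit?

Taking Minsk (Rae #1, Kit #3), Doha (Rae #2, Kit #7), Cairo (Rae #5, Kit #8), Riga (Rae #7, Kit #10), Perth (Rae #9, Kit #12) gives a common subsequence of length 5. dp[10][12] = 5 confirms this is the maximum.

5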